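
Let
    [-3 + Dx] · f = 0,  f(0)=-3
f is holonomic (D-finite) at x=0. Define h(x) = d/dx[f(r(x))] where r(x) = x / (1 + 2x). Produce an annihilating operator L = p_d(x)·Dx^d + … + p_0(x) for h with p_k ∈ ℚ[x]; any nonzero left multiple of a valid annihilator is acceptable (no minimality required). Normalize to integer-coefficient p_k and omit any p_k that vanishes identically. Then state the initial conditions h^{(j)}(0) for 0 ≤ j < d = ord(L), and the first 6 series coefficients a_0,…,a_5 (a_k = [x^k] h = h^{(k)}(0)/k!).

f: a_k = -3, -9, -27/2, -27/2, -81/8, -243/40, …
f∘r: x↦r, Dx↦Dx/r' in L_f ⇒ L₀.
h=h₀': d/dx-closure on L₀ ⇒ L.
L = (-1 - 8·x) + (-1 - 4·x - 4·x^2)·Dx  (order 1).
h: a_k = -9, 9, 27/2, -153/2, 1557/8, -14229/40, …
ICs: h(0) = -9.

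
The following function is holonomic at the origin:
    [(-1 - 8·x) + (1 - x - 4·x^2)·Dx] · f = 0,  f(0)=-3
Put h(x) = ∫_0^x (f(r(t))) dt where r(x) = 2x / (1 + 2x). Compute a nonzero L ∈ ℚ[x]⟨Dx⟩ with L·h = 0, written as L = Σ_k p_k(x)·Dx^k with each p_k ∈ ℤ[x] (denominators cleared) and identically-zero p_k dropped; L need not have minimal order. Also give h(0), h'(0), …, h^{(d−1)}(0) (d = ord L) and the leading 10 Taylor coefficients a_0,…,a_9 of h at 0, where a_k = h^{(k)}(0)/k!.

L = (2 + 36·x)·Dx + (-1 - 4·x + 12·x^2 + 32·x^3)·Dx^2  (order 2).
h: a_k = 0, -3, -3, -16, 0, -768/5, 256, -15360/7, 6912, -118784/3, …
ICs: h(0) = 0, h′(0) = -3.

f: a_k = -3, -3, -15, -27, -87, -195, -543, -1323, -3495, -8787, …
L₀ from L_f via x↦r, Dx↦r'^{-1}Dx.
∫: right-multiply L₀ by Dx.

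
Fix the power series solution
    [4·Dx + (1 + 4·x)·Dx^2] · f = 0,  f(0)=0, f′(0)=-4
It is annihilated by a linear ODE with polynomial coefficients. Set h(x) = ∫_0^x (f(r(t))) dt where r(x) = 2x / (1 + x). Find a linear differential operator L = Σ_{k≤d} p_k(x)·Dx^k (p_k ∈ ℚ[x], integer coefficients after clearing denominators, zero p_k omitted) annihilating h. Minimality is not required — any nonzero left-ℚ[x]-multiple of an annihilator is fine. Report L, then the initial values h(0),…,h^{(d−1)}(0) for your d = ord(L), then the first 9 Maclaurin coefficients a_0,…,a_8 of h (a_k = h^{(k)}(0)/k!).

f: a_k = 0, -4, 8, -64/3, 64, -1024/5, 2048/3, -16384/7, 8192, …
L₀ from L_f via x↦r, Dx↦r'^{-1}Dx.
Integrate: L := L₀·Dx.
L = (10 + 18·x)·Dx^2 + (1 + 10·x + 9·x^2)·Dx^3  (order 3).
h: a_k = 0, 0, -4, 40/3, -182/3, 328, -29524/15, 37960/3, -597871/7, …
ICs: h(0) = 0, h′(0) = 0, h′′(0) = -8.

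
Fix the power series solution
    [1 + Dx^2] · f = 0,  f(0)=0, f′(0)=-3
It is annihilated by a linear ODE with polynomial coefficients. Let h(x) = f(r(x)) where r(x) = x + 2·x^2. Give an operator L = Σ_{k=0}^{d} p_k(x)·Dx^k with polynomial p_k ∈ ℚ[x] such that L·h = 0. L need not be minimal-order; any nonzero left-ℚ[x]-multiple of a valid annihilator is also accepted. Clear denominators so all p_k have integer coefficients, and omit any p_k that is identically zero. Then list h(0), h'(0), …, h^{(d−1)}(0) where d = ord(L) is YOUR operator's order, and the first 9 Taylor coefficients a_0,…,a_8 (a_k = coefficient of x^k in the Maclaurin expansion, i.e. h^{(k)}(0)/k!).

f: a_k = 0, -3, 0, 1/2, 0, -1/40, 0, 1/1680, 0, …
f∘r: x↦r, Dx↦Dx/r' in L_f ⇒ L₀.
L = (1 + 12·x + 48·x^2 + 64·x^3) - 4·Dx + (1 + 4·x)·Dx^2  (order 2).
h: a_k = 0, -3, -6, 1/2, 3, 239/40, 15/4, -1679/1680, -239/120, …
ICs: h(0) = 0, h′(0) = -3.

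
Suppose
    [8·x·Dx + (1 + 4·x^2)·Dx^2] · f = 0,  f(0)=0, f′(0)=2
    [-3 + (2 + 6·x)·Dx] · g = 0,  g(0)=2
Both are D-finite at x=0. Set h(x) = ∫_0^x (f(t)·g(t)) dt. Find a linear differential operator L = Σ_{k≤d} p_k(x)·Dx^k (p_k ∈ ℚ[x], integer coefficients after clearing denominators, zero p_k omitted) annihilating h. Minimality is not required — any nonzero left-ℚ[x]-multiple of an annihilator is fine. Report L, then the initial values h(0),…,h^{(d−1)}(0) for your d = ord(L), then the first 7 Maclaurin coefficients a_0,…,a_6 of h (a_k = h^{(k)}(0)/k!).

L = (27 - 48·x - 36·x^2)·Dx + (-12 - 4·x + 144·x^2 + 144·x^3)·Dx^2 + (4 + 24·x + 52·x^2 + 96·x^3 + 144·x^4)·Dx^3  (order 3).
h: a_k = 0, 0, 2, 2, -59/24, -1/4, 983/960, …
ICs: h(0) = 0, h′(0) = 0, h′′(0) = 4.

f: a_k = 0, 2, 0, -8/3, 0, 32/5, 0, …
g: a_k = 2, 3, -9/4, 27/8, -405/64, 1701/128, -15309/512, …
Product ⇒ symmetric product L₀, ord ≤ 2.
Integrate: L := L₀·Dx.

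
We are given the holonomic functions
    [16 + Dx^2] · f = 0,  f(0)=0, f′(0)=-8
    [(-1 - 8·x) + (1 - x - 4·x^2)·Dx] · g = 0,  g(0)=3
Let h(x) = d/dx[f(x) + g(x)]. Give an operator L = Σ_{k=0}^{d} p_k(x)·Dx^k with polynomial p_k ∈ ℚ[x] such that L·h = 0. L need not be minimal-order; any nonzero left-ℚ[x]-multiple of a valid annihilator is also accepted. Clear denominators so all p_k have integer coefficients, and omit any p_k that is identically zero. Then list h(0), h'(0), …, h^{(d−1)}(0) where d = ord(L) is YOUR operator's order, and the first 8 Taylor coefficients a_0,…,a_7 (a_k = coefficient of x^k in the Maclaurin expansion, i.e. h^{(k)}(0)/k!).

L = (6848 + 35072·x + 150784·x^2 + 87040·x^3 + 204800·x^4 + 147456·x^5 + 196608·x^6) + (-560 - 4048·x + 5184·x^2 + 13952·x^3 + 2560·x^4 + 18432·x^5 + 57344·x^6 + 65536·x^7)·Dx + (428 + 2192·x + 9424·x^2 + 5440·x^3 + 12800·x^4 + 9216·x^5 + 12288·x^6)·Dx^2 + (-35 - 253·x + 324·x^2 + 872·x^3 + 160·x^4 + 1152·x^5 + 3584·x^6 + 4096·x^7)·Dx^3  (order 3).
h: a_k = -5, 30, 145, 348, 2669/3, 3258, 418793/45, 27960, …
ICs: h(0) = -5, h′(0) = 30, h′′(0) = 290.

f: a_k = 0, -8, 0, 64/3, 0, -256/15, 0, 2048/315, …
g: a_k = 3, 3, 15, 27, 87, 195, 543, 1323, …
Sum ⇒ L₀ = lclm(L_f,L_g) in ℚ(x)⟨Dx⟩.
h=h₀': d/dx-closure on L₀ ⇒ L.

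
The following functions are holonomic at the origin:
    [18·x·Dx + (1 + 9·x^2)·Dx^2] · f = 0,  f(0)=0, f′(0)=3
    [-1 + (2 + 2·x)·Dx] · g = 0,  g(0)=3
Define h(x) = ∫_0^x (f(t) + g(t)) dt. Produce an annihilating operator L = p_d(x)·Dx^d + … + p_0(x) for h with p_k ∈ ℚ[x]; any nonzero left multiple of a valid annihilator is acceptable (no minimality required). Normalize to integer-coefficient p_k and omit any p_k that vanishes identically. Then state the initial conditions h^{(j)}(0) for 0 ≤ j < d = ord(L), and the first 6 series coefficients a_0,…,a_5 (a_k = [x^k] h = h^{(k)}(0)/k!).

f: a_k = 0, 3, 0, -9, 0, 243/5, …
g: a_k = 3, 3/2, -3/8, 3/16, -15/128, 21/256, …
h₀=f+g: left-lcm gives L₀, ord ≤ 3.
Integrate: L := L₀·Dx.
L = (-36 - 90·x + 972·x^2 + 486·x^3)·Dx^2 + (-75 - 144·x + 1818·x^2 + 3888·x^3 + 1701·x^4)·Dx^3 + (-2 + 70·x + 108·x^2 + 684·x^3 + 1134·x^4 + 486·x^5)·Dx^4  (order 4).
h: a_k = 0, 3, 9/4, -1/8, -141/64, -3/128, …
ICs: h(0) = 0, h′(0) = 3, h′′(0) = 9/2, h′′′(0) = -3/4.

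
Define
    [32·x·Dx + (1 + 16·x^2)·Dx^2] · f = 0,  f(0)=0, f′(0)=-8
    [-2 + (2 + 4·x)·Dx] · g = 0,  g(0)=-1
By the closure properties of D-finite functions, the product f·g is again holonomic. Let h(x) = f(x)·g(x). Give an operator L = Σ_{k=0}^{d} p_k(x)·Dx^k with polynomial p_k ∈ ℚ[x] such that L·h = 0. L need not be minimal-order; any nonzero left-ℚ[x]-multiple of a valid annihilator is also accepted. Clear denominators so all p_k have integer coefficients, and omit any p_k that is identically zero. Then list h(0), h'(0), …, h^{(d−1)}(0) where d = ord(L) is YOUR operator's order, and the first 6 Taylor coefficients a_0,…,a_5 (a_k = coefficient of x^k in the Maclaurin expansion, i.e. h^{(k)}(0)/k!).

f: a_k = 0, -8, 0, 128/3, 0, -2048/5, …
g: a_k = -1, -1, 1/2, -1/2, 5/8, -7/8, …
Sym-product of L_f,L_g gives L₀ (≤ ord 2).
L = (3 - 32·x - 16·x^2) + (-2 + 28·x + 96·x^2 + 64·x^3)·Dx + (1 + 4·x + 20·x^2 + 64·x^3 + 64·x^4)·Dx^2  (order 2).
h: a_k = 0, 8, 8, -140/3, -116/3, 6389/15, …
ICs: h(0) = 0, h′(0) = 8.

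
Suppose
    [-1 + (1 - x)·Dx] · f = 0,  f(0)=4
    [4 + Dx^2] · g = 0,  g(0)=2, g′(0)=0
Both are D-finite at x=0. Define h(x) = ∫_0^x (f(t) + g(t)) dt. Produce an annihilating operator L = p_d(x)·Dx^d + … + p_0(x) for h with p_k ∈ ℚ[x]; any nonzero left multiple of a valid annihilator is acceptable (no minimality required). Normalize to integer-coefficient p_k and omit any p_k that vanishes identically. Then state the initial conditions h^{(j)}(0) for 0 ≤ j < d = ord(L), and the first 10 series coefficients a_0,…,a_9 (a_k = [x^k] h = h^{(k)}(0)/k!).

L = (20 - 16·x + 8·x^2)·Dx + (-12 + 28·x - 24·x^2 + 8·x^3)·Dx^2 + (5 - 4·x + 2·x^2)·Dx^3 + (-3 + 7·x - 6·x^2 + 2·x^3)·Dx^4  (order 4).
h: a_k = 0, 6, 2, 0, 1, 16/15, 2/3, 172/315, 1/2, 1264/2835, …
ICs: h(0) = 0, h′(0) = 6, h′′(0) = 4, h′′′(0) = 0.

f: a_k = 4, 4, 4, 4, 4, 4, 4, 4, 4, 4, …
g: a_k = 2, 0, -4, 0, 4/3, 0, -8/45, 0, 4/315, 0, …
L₀ := lclm(L_f,L_g); ord L₀ ≤ 1+2.
h=∫h₀ ⇒ L = L₀·Dx.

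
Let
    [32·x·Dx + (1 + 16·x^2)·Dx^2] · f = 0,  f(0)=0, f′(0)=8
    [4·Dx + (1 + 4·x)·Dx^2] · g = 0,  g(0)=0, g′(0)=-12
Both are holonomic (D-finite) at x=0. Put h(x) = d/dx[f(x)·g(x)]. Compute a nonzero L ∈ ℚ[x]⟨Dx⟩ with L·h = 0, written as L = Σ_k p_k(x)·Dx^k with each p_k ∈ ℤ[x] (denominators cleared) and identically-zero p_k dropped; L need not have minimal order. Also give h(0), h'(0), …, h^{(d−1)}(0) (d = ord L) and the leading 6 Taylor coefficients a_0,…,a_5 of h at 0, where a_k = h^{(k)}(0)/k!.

L = (1536 + 11264·x + 81920·x^2 + 638976·x^3 + 1966080·x^4 + 3407872·x^5 + 4194304·x^7) + (288 + 7936·x + 78848·x^2 + 495616·x^3 + 2228224·x^4 + 6094848·x^5 + 9175040·x^6 + 3145728·x^7 + 14680064·x^8)·Dx + (48 + 1024·x + 12288·x^2 + 79872·x^3 + 368640·x^4 + 1277952·x^5 + 3145728·x^6 + 4718592·x^7 + 3145728·x^8 + 8388608·x^9)·Dx^2 + (5 + 72·x + 592·x^2 + 3584·x^3 + 16896·x^4 + 61440·x^5 + 172032·x^6 + 393216·x^7 + 589824·x^8 + 524288·x^9 + 1048576·x^10)·Dx^3  (order 3).
h: a_k = 0, -192, 576, 0, 2560, -212992/5, …
ICs: h(0) = 0, h′(0) = -192, h′′(0) = 1152.

f: a_k = 0, 8, 0, -128/3, 0, 2048/5, …
g: a_k = 0, -12, 24, -64, 192, -3072/5, …
Product ⇒ symmetric product L₀, ord ≤ 4.
Differentiate: ansatz ord ≤ ord L₀ ⇒ L.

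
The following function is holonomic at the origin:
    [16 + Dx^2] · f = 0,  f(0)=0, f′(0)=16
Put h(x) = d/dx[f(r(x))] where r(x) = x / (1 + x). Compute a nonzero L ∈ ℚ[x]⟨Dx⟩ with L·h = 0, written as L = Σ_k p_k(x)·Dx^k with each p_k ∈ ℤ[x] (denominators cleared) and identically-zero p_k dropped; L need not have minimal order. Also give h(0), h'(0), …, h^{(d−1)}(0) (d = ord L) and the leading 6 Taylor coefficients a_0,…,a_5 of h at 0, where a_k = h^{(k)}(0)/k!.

f: a_k = 0, 16, 0, -128/3, 0, 512/15, …
L₀ from L_f via x↦r, Dx↦r'^{-1}Dx.
Differentiate: ansatz ord ≤ ord L₀ ⇒ L.
L = (22 + 12·x + 6·x^2) + (6 + 18·x + 18·x^2 + 6·x^3)·Dx + (1 + 4·x + 6·x^2 + 4·x^3 + x^4)·Dx^2  (order 2).
h: a_k = 16, -32, -80, 448, -3088/3, 1440, …
ICs: h(0) = 16, h′(0) = -32.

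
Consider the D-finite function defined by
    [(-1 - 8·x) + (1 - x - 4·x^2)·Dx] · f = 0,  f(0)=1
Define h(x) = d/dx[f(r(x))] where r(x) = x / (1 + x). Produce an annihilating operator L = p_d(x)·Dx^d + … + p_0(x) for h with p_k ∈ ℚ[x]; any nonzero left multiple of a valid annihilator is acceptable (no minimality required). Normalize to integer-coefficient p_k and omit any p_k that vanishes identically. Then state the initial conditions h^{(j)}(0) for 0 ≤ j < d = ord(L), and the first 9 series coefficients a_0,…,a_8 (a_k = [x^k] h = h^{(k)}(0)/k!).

L = (8 + 24·x + 120·x^2 + 72·x^3) + (-1 - 11·x - 15·x^2 + 31·x^3 + 36·x^4)·Dx  (order 1).
h: a_k = 1, 8, 0, 64, -80, 480, -1008, 3712, -9360, …
ICs: h(0) = 1.

f: a_k = 1, 1, 5, 9, 29, 65, 181, 441, 1165, …
Substitute x→r, Dx→(1/r')Dx; clear ⇒ L₀.
h₀' ⇒ L via d/dx closure of L₀.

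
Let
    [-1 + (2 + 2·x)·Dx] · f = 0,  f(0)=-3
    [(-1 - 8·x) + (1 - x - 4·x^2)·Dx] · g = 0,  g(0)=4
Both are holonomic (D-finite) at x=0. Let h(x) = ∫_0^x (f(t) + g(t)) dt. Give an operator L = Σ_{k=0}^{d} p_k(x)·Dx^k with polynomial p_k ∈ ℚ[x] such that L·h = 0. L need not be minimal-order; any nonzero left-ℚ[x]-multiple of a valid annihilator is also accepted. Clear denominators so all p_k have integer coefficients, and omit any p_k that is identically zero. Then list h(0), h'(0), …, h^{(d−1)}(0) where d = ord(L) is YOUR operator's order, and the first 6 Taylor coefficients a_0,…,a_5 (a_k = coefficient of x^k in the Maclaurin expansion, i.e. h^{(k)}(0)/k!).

L = (21 + 75·x + 228·x^2 + 160·x^3)·Dx + (-41 - 174·x - 609·x^2 - 872·x^3 - 400·x^4)·Dx^2 + (2 + 38·x + 30·x^2 - 198·x^3 - 352·x^4 - 160·x^5)·Dx^3  (order 3).
h: a_k = 0, 1, 5/4, 163/24, 573/64, 14863/640, …
ICs: h(0) = 0, h′(0) = 1, h′′(0) = 5/2.

f: a_k = -3, -3/2, 3/8, -3/16, 15/128, -21/256, …
g: a_k = 4, 4, 20, 36, 116, 260, …
f+g: L₀ = lclm(L_f,L_g), ord ≤ 1+1.
∫: right-multiply L₀ by Dx.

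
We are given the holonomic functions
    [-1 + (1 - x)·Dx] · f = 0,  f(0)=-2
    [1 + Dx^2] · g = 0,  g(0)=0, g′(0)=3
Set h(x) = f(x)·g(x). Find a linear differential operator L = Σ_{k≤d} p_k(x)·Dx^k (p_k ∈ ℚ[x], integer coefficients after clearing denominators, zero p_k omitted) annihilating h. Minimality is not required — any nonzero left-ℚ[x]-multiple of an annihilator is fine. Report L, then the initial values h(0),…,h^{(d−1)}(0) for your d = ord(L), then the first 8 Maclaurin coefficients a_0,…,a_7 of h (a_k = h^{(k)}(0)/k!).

L = (-1 + x) + 2·Dx + (-1 + x)·Dx^2  (order 2).
h: a_k = 0, -6, -6, -5, -5, -101/20, -101/20, -4241/840, …
ICs: h(0) = 0, h′(0) = -6.

f: a_k = -2, -2, -2, -2, -2, -2, -2, -2, …
g: a_k = 0, 3, 0, -1/2, 0, 1/40, 0, -1/1680, …
f·g: L₀ = L_f ⊗_s L_g, ord ≤ 1·2.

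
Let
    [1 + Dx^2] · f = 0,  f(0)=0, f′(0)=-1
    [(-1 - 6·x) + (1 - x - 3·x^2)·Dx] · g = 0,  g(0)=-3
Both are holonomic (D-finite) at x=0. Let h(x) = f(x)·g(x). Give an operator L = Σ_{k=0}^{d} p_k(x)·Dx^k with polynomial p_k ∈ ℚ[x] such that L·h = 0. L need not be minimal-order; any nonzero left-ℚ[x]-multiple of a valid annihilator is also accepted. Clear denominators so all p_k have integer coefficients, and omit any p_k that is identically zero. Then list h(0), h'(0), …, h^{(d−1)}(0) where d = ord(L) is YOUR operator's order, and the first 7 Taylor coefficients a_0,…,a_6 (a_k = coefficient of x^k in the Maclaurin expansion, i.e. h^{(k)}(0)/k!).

f: a_k = 0, -1, 0, 1/6, 0, -1/120, 0, …
g: a_k = -3, -3, -12, -21, -57, -120, -291, …
f·g: L₀ = L_f ⊗_s L_g, ord ≤ 2·1.
L = (5 + x + 3·x^2) + (2 + 12·x)·Dx + (-1 + x + 3·x^2)·Dx^2  (order 2).
h: a_k = 0, 3, 3, 23/2, 41/2, 2201/40, 4661/40, …
ICs: h(0) = 0, h′(0) = 3.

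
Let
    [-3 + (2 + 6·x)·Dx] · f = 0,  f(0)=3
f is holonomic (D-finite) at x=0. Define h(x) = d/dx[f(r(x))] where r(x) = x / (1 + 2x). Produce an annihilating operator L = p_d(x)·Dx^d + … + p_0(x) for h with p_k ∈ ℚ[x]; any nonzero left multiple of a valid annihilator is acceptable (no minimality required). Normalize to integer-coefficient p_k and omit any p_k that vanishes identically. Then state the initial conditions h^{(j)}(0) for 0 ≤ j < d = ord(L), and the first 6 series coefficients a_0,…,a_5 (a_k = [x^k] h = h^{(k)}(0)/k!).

f: a_k = 3, 9/2, -27/8, 81/16, -1215/128, 5103/256, …
Change of var in L_f (x↦r) gives L₀.
Differentiate: ansatz ord ≤ ord L₀ ⇒ L.
L = (-11 - 40·x) + (-2 - 14·x - 20·x^2)·Dx  (order 1).
h: a_k = 9/2, -99/4, 1755/16, -14895/32, 508635/256, -4432509/512, …
ICs: h(0) = 9/2.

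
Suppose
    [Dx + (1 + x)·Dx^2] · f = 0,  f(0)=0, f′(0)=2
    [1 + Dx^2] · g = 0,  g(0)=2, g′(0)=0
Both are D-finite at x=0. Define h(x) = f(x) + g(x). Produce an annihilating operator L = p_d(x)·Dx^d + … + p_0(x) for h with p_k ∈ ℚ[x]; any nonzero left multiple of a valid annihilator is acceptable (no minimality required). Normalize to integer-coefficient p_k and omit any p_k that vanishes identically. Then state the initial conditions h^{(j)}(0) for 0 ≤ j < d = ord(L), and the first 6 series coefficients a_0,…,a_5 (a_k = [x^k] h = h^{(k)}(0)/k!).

f: a_k = 0, 2, -1, 2/3, -1/2, 2/5, …
g: a_k = 2, 0, -1, 0, 1/12, 0, …
L₀ := lclm(L_f,L_g); ord L₀ ≤ 2+2.
L = (7 + 2·x + x^2)·Dx + (3 + 5·x + 3·x^2 + x^3)·Dx^2 + (7 + 2·x + x^2)·Dx^3 + (3 + 5·x + 3·x^2 + x^3)·Dx^4  (order 4).
h: a_k = 2, 2, -2, 2/3, -5/12, 2/5, …
ICs: h(0) = 2, h′(0) = 2, h′′(0) = -4, h′′′(0) = 4.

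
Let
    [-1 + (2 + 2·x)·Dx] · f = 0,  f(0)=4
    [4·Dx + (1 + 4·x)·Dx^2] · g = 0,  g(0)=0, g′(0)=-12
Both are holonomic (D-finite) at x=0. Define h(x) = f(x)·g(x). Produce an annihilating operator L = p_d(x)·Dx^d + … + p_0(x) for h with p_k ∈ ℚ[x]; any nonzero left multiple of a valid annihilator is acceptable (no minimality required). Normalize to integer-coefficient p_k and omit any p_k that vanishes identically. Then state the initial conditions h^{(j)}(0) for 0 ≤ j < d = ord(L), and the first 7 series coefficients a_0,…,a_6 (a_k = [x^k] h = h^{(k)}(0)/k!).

f: a_k = 4, 2, -1/2, 1/4, -5/32, 7/64, -21/256, …
g: a_k = 0, -12, 24, -64, 192, -3072/5, 2048, …
h₀=f·g: eliminate ⇒ L₀, order ≤ 1·2.
L = (-5 + 4·x) + (12 + 12·x)·Dx + (4 + 24·x + 36·x^2 + 16·x^3)·Dx^2  (order 2).
h: a_k = 0, -48, 72, -202, 625, -81349/40, 547691/80, …
ICs: h(0) = 0, h′(0) = -48.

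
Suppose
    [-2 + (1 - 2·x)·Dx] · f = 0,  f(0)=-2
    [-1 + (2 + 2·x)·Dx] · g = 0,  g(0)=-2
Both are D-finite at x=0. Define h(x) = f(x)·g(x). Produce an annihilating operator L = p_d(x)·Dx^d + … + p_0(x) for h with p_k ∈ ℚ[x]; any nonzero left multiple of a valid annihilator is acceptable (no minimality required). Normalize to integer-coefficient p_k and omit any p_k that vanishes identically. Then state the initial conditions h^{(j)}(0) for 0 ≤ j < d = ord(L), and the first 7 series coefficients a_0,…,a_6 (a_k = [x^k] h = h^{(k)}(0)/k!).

f: a_k = -2, -4, -8, -16, -32, -64, -128, …
g: a_k = -2, -1, 1/4, -1/8, 5/64, -7/128, 21/512, …
Product ⇒ symmetric product L₀, ord ≤ 1.
L = (5 + 2·x) + (-2 + 2·x + 4·x^2)·Dx  (order 1).
h: a_k = 4, 10, 39/2, 157/4, 2507/32, 10035/64, 80259/256, …
ICs: h(0) = 4.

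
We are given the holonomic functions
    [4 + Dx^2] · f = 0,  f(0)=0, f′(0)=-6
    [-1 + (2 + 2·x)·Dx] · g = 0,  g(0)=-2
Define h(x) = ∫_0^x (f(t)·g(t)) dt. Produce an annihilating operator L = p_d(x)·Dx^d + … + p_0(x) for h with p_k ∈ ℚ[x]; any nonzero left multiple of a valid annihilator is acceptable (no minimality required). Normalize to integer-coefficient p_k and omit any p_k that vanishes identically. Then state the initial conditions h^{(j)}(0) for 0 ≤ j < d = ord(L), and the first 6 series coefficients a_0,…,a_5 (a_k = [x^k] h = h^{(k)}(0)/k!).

L = (19 + 32·x + 16·x^2)·Dx + (-4 - 4·x)·Dx^2 + (4 + 8·x + 4·x^2)·Dx^3  (order 3).
h: a_k = 0, 0, 6, 2, -19/8, -13/20, …
ICs: h(0) = 0, h′(0) = 0, h′′(0) = 12.

f: a_k = 0, -6, 0, 4, 0, -4/5, …
g: a_k = -2, -1, 1/4, -1/8, 5/64, -7/128, …
f·g: L₀ = L_f ⊗_s L_g, ord ≤ 2·1.
h=∫₀ˣh₀: take L = L₀·Dx.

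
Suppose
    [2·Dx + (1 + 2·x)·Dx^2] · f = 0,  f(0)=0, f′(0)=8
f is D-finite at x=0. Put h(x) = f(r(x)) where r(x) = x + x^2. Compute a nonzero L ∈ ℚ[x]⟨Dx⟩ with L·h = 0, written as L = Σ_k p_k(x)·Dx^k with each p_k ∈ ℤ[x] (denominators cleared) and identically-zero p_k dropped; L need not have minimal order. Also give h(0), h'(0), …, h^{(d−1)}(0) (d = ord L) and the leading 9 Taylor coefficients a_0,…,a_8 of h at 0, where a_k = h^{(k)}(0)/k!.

f: a_k = 0, 8, -8, 32/3, -16, 128/5, -128/3, 512/7, -128, …
Substitute x→r, Dx→(1/r')Dx; clear ⇒ L₀.
L = (4·x + 4·x^2)·Dx + (1 + 4·x + 6·x^2 + 4·x^3)·Dx^2  (order 2).
h: a_k = 0, 8, 0, -16/3, 8, -32/5, 0, 64/7, -16, …
ICs: h(0) = 0, h′(0) = 8.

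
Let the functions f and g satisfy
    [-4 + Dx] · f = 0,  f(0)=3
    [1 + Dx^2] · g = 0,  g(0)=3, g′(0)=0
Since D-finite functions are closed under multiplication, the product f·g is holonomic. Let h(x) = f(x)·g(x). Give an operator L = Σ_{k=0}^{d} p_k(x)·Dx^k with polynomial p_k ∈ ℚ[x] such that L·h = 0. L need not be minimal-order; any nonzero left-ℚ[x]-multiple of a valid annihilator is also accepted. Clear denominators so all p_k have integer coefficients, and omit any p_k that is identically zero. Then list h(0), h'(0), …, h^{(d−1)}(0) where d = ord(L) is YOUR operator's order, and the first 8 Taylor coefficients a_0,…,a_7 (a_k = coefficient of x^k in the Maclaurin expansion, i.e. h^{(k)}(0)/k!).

L = 17 - 8·Dx + Dx^2  (order 2).
h: a_k = 9, 36, 135/2, 78, 483/8, 303/10, 99/16, -727/140, …
ICs: h(0) = 9, h′(0) = 36.

f: a_k = 3, 12, 24, 32, 32, 128/5, 256/15, 1024/105, …
g: a_k = 3, 0, -3/2, 0, 1/8, 0, -1/240, 0, …
Product ⇒ symmetric product L₀, ord ≤ 2.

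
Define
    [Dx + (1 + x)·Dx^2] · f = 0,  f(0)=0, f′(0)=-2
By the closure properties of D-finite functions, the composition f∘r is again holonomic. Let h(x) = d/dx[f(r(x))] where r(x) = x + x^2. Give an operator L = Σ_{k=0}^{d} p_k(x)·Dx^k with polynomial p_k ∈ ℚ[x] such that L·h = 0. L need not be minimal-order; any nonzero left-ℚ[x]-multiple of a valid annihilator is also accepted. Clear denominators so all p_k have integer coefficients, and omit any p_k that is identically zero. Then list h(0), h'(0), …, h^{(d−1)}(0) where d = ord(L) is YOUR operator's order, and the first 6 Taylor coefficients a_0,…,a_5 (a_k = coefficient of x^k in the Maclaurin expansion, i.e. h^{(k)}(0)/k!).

L = (-1 + 2·x + 2·x^2) + (1 + 3·x + 3·x^2 + 2·x^3)·Dx  (order 1).
h: a_k = -2, -2, 4, -2, -2, 4, …
ICs: h(0) = -2.

f: a_k = 0, -2, 1, -2/3, 1/2, -2/5, …
Change of var in L_f (x↦r) gives L₀.
Differentiate: ansatz ord ≤ ord L₀ ⇒ L.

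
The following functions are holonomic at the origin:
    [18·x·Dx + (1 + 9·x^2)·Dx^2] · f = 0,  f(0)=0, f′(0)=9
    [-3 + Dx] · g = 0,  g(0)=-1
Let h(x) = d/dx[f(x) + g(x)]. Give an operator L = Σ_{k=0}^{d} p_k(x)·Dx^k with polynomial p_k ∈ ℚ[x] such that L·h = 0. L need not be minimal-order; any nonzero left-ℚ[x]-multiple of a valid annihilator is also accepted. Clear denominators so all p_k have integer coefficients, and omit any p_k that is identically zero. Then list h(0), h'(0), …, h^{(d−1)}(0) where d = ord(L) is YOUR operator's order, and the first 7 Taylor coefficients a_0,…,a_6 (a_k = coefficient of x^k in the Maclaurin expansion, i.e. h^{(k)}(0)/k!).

f: a_k = 0, 9, 0, -27, 0, 729/5, 0, …
g: a_k = -1, -3, -9/2, -9/2, -27/8, -81/40, -81/80, …
Weyl lclm of L_f,L_g ⇒ L₀ (ord ≤ 3).
h=h₀': d/dx-closure on L₀ ⇒ L.
L = (18 - 108·x - 162·x^2) + (-9 + 27·x + 27·x^2 - 81·x^3)·Dx + (1 + 3·x + 9·x^2 + 27·x^3)·Dx^2  (order 2).
h: a_k = 6, -9, -189/2, -27/2, 5751/8, -243/40, -525123/80, …
ICs: h(0) = 6, h′(0) = -9.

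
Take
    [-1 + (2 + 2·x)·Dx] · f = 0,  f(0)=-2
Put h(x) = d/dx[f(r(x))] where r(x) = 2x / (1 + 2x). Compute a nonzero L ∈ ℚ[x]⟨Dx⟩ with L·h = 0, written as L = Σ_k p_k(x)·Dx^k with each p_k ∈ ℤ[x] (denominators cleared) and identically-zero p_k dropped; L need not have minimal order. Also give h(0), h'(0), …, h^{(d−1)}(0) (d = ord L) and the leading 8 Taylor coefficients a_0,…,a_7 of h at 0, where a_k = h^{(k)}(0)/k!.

f: a_k = -2, -1, 1/4, -1/8, 5/64, -7/128, 21/512, -33/1024, …
Substitute x→r, Dx→(1/r')Dx; clear ⇒ L₀.
h=h₀': d/dx-closure on L₀ ⇒ L.
L = (-5 - 16·x) + (-1 - 6·x - 8·x^2)·Dx  (order 1).
h: a_k = -2, 10, -39, 141, -1995/4, 7059/4, -50435/8, 182461/8, …
ICs: h(0) = -2.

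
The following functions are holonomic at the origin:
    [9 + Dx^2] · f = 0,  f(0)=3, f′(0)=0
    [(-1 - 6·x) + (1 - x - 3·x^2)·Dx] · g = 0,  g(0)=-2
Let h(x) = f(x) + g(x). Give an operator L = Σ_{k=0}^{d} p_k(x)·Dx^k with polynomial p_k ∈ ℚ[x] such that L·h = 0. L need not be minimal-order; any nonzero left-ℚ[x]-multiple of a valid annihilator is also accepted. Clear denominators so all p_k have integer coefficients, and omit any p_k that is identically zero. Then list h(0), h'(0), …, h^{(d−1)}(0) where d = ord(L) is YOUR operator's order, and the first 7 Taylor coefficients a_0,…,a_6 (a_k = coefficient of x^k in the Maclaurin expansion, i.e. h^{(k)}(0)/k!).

L = (-459 - 2916·x - 1539·x^2 - 3888·x^3 - 3645·x^4 - 4374·x^5) + (153 - 153·x - 378·x^2 + 405·x^3 - 2187·x^5 - 2187·x^6)·Dx + (-51 - 324·x - 171·x^2 - 432·x^3 - 405·x^4 - 486·x^5)·Dx^2 + (17 - 17·x - 42·x^2 + 45·x^3 - 243·x^5 - 243·x^6)·Dx^3  (order 3).
h: a_k = 1, -2, -43/2, -14, -223/8, -80, -15763/80, …
ICs: h(0) = 1, h′(0) = -2, h′′(0) = -43.

f: a_k = 3, 0, -27/2, 0, 81/8, 0, -243/80, …
g: a_k = -2, -2, -8, -14, -38, -80, -194, …
h₀=f+g: left-lcm gives L₀, ord ≤ 3.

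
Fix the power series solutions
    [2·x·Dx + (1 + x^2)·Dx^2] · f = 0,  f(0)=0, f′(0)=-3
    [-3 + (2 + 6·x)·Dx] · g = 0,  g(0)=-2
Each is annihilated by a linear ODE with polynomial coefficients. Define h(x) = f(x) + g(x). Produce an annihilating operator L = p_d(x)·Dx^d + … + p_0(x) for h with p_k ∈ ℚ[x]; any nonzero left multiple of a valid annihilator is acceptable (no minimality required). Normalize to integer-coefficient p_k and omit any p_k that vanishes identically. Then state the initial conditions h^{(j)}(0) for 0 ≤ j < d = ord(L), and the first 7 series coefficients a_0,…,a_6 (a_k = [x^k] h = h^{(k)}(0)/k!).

f: a_k = 0, -3, 0, 1, 0, -3/5, 0, …
g: a_k = -2, -3, 9/4, -27/8, 405/64, -1701/128, 15309/512, …
L₀ := lclm(L_f,L_g); ord L₀ ≤ 2+1.
L = (-12 - 90·x + 36·x^2 + 54·x^3)·Dx + (-35 - 48·x - 102·x^2 + 144·x^3 + 189·x^4)·Dx^2 + (-6 - 10·x + 36·x^2 + 44·x^3 + 42·x^4 + 54·x^5)·Dx^3  (order 3).
h: a_k = -2, -6, 9/4, -19/8, 405/64, -8889/640, 15309/512, …
ICs: h(0) = -2, h′(0) = -6, h′′(0) = 9/2.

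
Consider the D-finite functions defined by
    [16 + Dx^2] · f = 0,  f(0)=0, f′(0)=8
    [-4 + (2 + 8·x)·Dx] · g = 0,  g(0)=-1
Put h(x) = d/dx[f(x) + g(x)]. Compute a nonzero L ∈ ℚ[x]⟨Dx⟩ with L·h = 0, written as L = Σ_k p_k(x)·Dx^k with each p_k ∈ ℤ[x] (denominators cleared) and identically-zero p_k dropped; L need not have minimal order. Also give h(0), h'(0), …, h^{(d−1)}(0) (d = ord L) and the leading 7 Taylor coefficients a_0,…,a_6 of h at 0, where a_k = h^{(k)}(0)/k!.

L = (-608 - 1024·x - 2048·x^2) + (-112 - 960·x - 3072·x^2 - 4096·x^3)·Dx + (-38 - 64·x - 128·x^2)·Dx^2 + (-7 - 60·x - 192·x^2 - 256·x^3)·Dx^3  (order 3).
h: a_k = 6, 4, -76, 40, -164/3, 504, -85208/45, …
ICs: h(0) = 6, h′(0) = 4, h′′(0) = -152.

f: a_k = 0, 8, 0, -64/3, 0, 256/15, 0, …
g: a_k = -1, -2, 2, -4, 10, -28, 84, …
Weyl lclm of L_f,L_g ⇒ L₀ (ord ≤ 3).
Differentiate: ansatz ord ≤ ord L₀ ⇒ L.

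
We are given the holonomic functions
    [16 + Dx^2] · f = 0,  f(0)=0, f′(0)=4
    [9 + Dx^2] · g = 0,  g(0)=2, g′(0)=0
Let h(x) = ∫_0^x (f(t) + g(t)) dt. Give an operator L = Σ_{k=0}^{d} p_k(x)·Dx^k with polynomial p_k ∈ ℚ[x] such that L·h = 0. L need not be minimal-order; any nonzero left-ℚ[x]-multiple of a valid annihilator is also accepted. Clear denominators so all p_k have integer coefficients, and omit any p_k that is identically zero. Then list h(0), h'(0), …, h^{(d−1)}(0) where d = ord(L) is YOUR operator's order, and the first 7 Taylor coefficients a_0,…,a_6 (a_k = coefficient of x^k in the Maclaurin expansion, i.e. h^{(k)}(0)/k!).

L = 144·Dx + 25·Dx^3 + Dx^5  (order 5).
h: a_k = 0, 2, 2, -3, -8/3, 27/20, 64/45, …
ICs: h(0) = 0, h′(0) = 2, h′′(0) = 4, h′′′(0) = -18, h′′′′(0) = -64.

f: a_k = 0, 4, 0, -32/3, 0, 128/15, 0, …
g: a_k = 2, 0, -9, 0, 27/4, 0, -81/40, …
h₀=f+g: left-lcm gives L₀, ord ≤ 4.
h=∫h₀ ⇒ L = L₀·Dx.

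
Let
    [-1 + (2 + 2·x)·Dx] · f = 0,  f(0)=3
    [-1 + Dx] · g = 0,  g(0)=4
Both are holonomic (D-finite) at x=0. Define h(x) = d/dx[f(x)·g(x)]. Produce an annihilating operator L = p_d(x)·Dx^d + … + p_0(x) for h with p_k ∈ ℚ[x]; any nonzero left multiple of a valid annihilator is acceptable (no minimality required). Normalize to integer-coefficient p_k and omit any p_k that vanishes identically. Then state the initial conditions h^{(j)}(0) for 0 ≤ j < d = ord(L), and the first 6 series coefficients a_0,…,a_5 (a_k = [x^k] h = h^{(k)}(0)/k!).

L = (7 + 12·x + 4·x^2) + (-6 - 10·x - 4·x^2)·Dx  (order 1).
h: a_k = 18, 21, 51/4, 33/8, 107/64, -89/640, …
ICs: h(0) = 18.

f: a_k = 3, 3/2, -3/8, 3/16, -15/128, 21/256, …
g: a_k = 4, 4, 2, 2/3, 1/6, 1/30, …
L₀ := L_f ⊗_s L_g (sym. prod.), ord ≤ 1.
h₀' ⇒ L via d/dx closure of L₀.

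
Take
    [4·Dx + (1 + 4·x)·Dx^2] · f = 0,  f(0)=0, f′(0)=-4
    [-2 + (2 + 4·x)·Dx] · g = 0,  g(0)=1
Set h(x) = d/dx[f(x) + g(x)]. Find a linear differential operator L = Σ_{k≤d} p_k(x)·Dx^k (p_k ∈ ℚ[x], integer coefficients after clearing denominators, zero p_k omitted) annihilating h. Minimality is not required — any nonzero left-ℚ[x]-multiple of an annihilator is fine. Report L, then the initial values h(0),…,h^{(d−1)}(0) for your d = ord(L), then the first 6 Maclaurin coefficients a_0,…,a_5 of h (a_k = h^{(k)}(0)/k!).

L = (20 + 16·x) + (29 + 104·x + 80·x^2)·Dx + (3 + 22·x + 48·x^2 + 32·x^3)·Dx^2  (order 2).
h: a_k = -3, 15, -125/2, 507/2, -8157/8, 32705/8, …
ICs: h(0) = -3, h′(0) = 15.

f: a_k = 0, -4, 8, -64/3, 64, -1024/5, …
g: a_k = 1, 1, -1/2, 1/2, -5/8, 7/8, …
f+g: L₀ = lclm(L_f,L_g), ord ≤ 2+1.
Derive L from L₀ (diff closure).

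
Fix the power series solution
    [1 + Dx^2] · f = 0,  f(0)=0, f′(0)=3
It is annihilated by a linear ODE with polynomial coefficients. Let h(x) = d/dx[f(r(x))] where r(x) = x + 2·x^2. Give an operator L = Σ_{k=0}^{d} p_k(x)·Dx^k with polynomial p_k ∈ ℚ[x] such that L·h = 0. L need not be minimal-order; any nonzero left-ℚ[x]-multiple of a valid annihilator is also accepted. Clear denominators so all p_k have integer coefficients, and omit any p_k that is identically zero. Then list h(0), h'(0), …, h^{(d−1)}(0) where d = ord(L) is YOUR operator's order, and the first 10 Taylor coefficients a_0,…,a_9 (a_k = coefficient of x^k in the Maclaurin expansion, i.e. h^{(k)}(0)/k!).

f: a_k = 0, 3, 0, -1/2, 0, 1/40, 0, -1/1680, 0, 1/120960, …
L₀ from L_f via x↦r, Dx↦r'^{-1}Dx.
Differentiate: ansatz ord ≤ ord L₀ ⇒ L.
L = (49 + 16·x + 96·x^2 + 256·x^3 + 256·x^4) + (-12 - 48·x)·Dx + (1 + 8·x + 16·x^2)·Dx^2  (order 2).
h: a_k = 3, 12, -3/2, -12, -239/8, -45/2, 1679/240, 239/15, 235873/13440, 1419/224, …
ICs: h(0) = 3, h′(0) = 12.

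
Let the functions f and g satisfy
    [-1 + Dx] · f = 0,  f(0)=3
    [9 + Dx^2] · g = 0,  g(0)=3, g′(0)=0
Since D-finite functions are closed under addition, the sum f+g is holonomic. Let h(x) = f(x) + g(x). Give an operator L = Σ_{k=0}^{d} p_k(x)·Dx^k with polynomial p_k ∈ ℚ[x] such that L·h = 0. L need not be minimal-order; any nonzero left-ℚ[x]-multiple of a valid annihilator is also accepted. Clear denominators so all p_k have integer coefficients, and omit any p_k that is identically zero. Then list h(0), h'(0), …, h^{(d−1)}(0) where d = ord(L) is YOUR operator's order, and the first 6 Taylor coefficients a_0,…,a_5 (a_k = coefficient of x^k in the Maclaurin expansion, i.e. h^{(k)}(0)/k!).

f: a_k = 3, 3, 3/2, 1/2, 1/8, 1/40, …
g: a_k = 3, 0, -27/2, 0, 81/8, 0, …
h₀=f+g: left-lcm gives L₀, ord ≤ 3.
L = -9 + 9·Dx - Dx^2 + Dx^3  (order 3).
h: a_k = 6, 3, -12, 1/2, 41/4, 1/40, …
ICs: h(0) = 6, h′(0) = 3, h′′(0) = -24.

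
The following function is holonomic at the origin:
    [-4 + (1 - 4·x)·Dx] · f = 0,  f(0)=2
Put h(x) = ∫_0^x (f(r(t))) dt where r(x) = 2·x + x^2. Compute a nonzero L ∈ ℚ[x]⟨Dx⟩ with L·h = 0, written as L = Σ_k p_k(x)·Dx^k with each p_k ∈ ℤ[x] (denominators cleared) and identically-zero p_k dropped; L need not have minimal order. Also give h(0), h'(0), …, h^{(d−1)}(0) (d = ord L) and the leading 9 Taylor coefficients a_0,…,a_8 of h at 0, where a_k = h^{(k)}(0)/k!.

L = (8 + 8·x)·Dx + (-1 + 8·x + 4·x^2)·Dx^2  (order 2).
h: a_k = 0, 2, 8, 136/3, 288, 1952, 41344/3, 700544/7, 741888, …
ICs: h(0) = 0, h′(0) = 2.

f: a_k = 2, 8, 32, 128, 512, 2048, 8192, 32768, 131072, …
L₀ from L_f via x↦r, Dx↦r'^{-1}Dx.
h=∫h₀ ⇒ L = L₀·Dx.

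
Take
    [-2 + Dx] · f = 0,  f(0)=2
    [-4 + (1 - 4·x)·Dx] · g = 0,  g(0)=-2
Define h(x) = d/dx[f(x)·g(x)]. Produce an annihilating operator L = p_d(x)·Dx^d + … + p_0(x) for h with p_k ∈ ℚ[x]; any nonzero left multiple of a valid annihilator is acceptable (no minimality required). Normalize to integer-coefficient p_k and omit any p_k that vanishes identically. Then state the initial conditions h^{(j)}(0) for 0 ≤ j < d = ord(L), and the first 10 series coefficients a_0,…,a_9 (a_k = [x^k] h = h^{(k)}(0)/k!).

L = (26 - 48·x + 32·x^2) + (-3 + 16·x - 16·x^2)·Dx  (order 1).
h: a_k = -24, -208, -1264, -6752, -101296/3, -2431136/15, -11345312/15, -1089150016/315, -4901175088/315, -65349001184/945, …
ICs: h(0) = -24.

f: a_k = 2, 4, 4, 8/3, 4/3, 8/15, 8/45, 16/315, 4/315, 8/2835, …
g: a_k = -2, -8, -32, -128, -512, -2048, -8192, -32768, -131072, -524288, …
f·g: L₀ = L_f ⊗_s L_g, ord ≤ 1·1.
h₀' ⇒ L via d/dx closure of L₀.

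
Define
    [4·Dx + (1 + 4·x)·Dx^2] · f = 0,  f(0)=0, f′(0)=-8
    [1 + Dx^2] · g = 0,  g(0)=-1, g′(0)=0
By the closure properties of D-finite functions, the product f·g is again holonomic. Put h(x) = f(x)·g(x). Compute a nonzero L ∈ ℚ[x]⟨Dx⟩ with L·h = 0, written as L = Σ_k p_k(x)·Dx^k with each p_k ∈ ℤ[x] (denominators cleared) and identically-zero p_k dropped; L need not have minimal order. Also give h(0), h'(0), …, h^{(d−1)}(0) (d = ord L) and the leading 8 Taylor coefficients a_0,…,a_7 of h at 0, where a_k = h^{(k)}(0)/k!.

f: a_k = 0, -8, 16, -128/3, 128, -2048/5, 4096/3, -32768/7, …
g: a_k = -1, 0, 1/2, 0, -1/24, 0, 1/720, 0, …
h₀=f·g: eliminate ⇒ L₀, order ≤ 2·2.
L = (-147 - 144·x - 224·x^2 + 256·x^3 + 256·x^4) + (-56 - 160·x + 384·x^2 + 512·x^3)·Dx + (-150 - 160·x - 192·x^2 + 512·x^3 + 512·x^4)·Dx^2 + (-56 - 160·x + 384·x^2 + 512·x^3)·Dx^3 + (-3 - 16·x + 32·x^2 + 256·x^3 + 256·x^4)·Dx^4  (order 4).
h: a_k = 0, 8, -16, 116/3, -120, 1943/5, -1302, 940403/210, …
ICs: h(0) = 0, h′(0) = 8, h′′(0) = -32, h′′′(0) = 232.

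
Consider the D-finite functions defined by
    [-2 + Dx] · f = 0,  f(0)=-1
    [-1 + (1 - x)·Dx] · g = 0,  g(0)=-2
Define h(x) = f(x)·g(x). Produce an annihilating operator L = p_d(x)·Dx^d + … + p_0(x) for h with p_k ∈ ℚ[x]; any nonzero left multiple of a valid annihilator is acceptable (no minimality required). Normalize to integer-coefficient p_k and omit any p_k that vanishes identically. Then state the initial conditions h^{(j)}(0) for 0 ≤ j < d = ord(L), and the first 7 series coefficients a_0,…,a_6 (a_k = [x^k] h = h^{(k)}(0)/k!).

L = (3 - 2·x) + (-1 + x)·Dx  (order 1).
h: a_k = 2, 6, 10, 38/3, 14, 218/15, 662/45, …
ICs: h(0) = 2.

f: a_k = -1, -2, -2, -4/3, -2/3, -4/15, -4/45, …
g: a_k = -2, -2, -2, -2, -2, -2, -2, …
h₀=f·g: eliminate ⇒ L₀, order ≤ 1·1.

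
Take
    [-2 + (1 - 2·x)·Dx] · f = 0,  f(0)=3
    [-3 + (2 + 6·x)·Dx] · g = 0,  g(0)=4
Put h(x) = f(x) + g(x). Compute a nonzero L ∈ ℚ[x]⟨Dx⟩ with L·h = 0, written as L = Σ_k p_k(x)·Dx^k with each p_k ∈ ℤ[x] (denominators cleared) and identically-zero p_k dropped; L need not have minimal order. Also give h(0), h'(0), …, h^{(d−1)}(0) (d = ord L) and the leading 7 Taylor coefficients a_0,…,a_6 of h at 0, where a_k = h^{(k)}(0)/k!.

f: a_k = 3, 6, 12, 24, 48, 96, 192, …
g: a_k = 4, 6, -9/2, 27/4, -405/32, 1701/64, -15309/256, …
Sum ⇒ L₀ = lclm(L_f,L_g) in ℚ(x)⟨Dx⟩.
L = (-66 - 108·x) + (41 + 156·x + 324·x^2)·Dx + (-2 - 38·x - 24·x^2 + 216·x^3)·Dx^2  (order 2).
h: a_k = 7, 12, 15/2, 123/4, 1131/32, 7845/64, 33843/256, …
ICs: h(0) = 7, h′(0) = 12.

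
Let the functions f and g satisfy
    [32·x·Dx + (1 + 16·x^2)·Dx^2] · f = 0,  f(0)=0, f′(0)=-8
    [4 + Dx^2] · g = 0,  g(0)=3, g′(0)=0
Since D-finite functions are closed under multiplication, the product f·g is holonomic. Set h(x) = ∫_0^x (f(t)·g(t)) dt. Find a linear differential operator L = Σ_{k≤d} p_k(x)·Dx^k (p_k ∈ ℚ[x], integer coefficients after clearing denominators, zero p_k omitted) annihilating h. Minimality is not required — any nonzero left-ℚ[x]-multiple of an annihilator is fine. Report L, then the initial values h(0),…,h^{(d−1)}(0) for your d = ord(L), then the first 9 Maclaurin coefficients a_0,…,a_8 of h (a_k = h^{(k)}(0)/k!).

L = (1360 + 60416·x^2 + 106496·x^4 + 262144·x^6 + 1048576·x^8)·Dx + (2304·x + 45056·x^3 + 196608·x^5 + 1048576·x^7)·Dx^2 + (360 + 15872·x^2 + 36864·x^4 + 131072·x^6 + 524288·x^8)·Dx^3 + (576·x + 11264·x^3 + 49152·x^5 + 262144·x^7)·Dx^4 + (5 + 192·x^2 + 2560·x^4 + 16384·x^6 + 65536·x^8)·Dx^5  (order 5).
h: a_k = 0, 0, -12, 0, 44, 0, -3752/15, 0, 217724/105, …
ICs: h(0) = 0, h′(0) = 0, h′′(0) = -24, h′′′(0) = 0, h′′′′(0) = 1056.

f: a_k = 0, -8, 0, 128/3, 0, -2048/5, 0, 32768/7, 0, …
g: a_k = 3, 0, -6, 0, 2, 0, -4/15, 0, 2/105, …
f·g: L₀ = L_f ⊗_s L_g, ord ≤ 2·2.
Integrate: L := L₀·Dx.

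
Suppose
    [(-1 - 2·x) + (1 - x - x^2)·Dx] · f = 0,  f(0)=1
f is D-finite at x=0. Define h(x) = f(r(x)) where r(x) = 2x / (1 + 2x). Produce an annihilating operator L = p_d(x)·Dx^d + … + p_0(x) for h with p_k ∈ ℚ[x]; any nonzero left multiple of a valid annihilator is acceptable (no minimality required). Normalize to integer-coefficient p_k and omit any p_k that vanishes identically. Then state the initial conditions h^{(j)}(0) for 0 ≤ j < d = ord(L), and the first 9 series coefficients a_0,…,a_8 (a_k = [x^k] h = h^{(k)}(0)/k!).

L = (2 + 12·x) + (-1 - 4·x + 8·x^3)·Dx  (order 1).
h: a_k = 1, 2, 4, 0, 16, -32, 128, -384, 1280, …
ICs: h(0) = 1.

f: a_k = 1, 1, 2, 3, 5, 8, 13, 21, 34, …
Substitute x→r, Dx→(1/r')Dx; clear ⇒ L₀.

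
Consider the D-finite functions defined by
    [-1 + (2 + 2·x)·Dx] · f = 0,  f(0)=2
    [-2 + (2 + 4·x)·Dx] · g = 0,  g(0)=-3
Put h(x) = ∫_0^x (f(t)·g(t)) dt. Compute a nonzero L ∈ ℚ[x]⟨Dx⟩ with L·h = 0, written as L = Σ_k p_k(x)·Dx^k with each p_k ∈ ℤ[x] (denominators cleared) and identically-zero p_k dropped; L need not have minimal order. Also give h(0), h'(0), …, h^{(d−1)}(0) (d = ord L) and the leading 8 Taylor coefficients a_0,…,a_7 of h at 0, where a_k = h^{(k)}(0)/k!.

L = (-3 - 4·x)·Dx + (2 + 6·x + 4·x^2)·Dx^2  (order 2).
h: a_k = 0, -6, -9/2, 1/4, -9/32, 111/320, -117/256, 2271/3584, …
ICs: h(0) = 0, h′(0) = -6.

f: a_k = 2, 1, -1/4, 1/8, -5/64, 7/128, -21/512, 33/1024, …
g: a_k = -3, -3, 3/2, -3/2, 15/8, -21/8, 63/16, -99/16, …
L₀ := L_f ⊗_s L_g (sym. prod.), ord ≤ 1.
h=∫₀ˣh₀: take L = L₀·Dx.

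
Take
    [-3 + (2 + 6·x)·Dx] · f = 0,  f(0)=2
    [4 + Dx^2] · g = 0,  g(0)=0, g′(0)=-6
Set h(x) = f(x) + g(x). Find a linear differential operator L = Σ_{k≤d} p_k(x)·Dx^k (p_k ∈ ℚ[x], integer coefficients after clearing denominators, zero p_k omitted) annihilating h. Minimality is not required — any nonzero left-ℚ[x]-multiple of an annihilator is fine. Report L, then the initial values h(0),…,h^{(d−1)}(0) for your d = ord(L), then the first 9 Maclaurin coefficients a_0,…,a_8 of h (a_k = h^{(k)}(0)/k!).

f: a_k = 2, 3, -9/4, 27/8, -405/64, 1701/128, -15309/512, 72171/1024, -2814669/16384, …
g: a_k = 0, -6, 0, 4, 0, -4/5, 0, 8/105, 0, …
h₀=f+g: left-lcm gives L₀, ord ≤ 3.
L = (-516 - 1152·x - 1728·x^2) + (56 + 936·x + 3456·x^2 + 3456·x^3)·Dx + (-129 - 288·x - 432·x^2)·Dx^2 + (14 + 234·x + 864·x^2 + 864·x^3)·Dx^3  (order 3).
h: a_k = 2, -3, -9/4, 59/8, -405/64, 7993/640, -15309/512, 7586147/107520, -2814669/16384, …
ICs: h(0) = 2, h′(0) = -3, h′′(0) = -9/2.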